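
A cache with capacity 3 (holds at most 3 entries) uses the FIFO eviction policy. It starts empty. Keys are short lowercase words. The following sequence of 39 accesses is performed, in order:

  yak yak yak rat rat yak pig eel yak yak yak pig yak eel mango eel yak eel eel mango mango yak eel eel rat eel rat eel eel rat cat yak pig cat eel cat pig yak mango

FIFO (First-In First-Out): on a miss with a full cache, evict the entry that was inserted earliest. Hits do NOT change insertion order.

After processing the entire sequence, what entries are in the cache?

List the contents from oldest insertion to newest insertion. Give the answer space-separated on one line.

FIFO simulation (capacity=3):
  1. access yak: MISS. Cache (old->new): [yak]
  2. access yak: HIT. Cache (old->new): [yak]
  3. access yak: HIT. Cache (old->new): [yak]
  4. access rat: MISS. Cache (old->new): [yak rat]
  5. access rat: HIT. Cache (old->new): [yak rat]
  6. access yak: HIT. Cache (old->new): [yak rat]
  7. access pig: MISS. Cache (old->new): [yak rat pig]
  8. access eel: MISS, evict yak. Cache (old->new): [rat pig eel]
  9. access yak: MISS, evict rat. Cache (old->new): [pig eel yak]
  10. access yak: HIT. Cache (old->new): [pig eel yak]
  11. access yak: HIT. Cache (old->new): [pig eel yak]
  12. access pig: HIT. Cache (old->new): [pig eel yak]
  13. access yak: HIT. Cache (old->new): [pig eel yak]
  14. access eel: HIT. Cache (old->new): [pig eel yak]
  15. access mango: MISS, evict pig. Cache (old->new): [eel yak mango]
  16. access eel: HIT. Cache (old->new): [eel yak mango]
  17. access yak: HIT. Cache (old->new): [eel yak mango]
  18. access eel: HIT. Cache (old->new): [eel yak mango]
  19. access eel: HIT. Cache (old->new): [eel yak mango]
  20. access mango: HIT. Cache (old->new): [eel yak mango]
  21. access mango: HIT. Cache (old->new): [eel yak mango]
  22. access yak: HIT. Cache (old->new): [eel yak mango]
  23. access eel: HIT. Cache (old->new): [eel yak mango]
  24. access eel: HIT. Cache (old->new): [eel yak mango]
  25. access rat: MISS, evict eel. Cache (old->new): [yak mango rat]
  26. access eel: MISS, evict yak. Cache (old->new): [mango rat eel]
  27. access rat: HIT. Cache (old->new): [mango rat eel]
  28. access eel: HIT. Cache (old->new): [mango rat eel]
  29. access eel: HIT. Cache (old->new): [mango rat eel]
  30. access rat: HIT. Cache (old->new): [mango rat eel]
  31. access cat: MISS, evict mango. Cache (old->new): [rat eel cat]
  32. access yak: MISS, evict rat. Cache (old->new): [eel cat yak]
  33. access pig: MISS, evict eel. Cache (old->new): [cat yak pig]
  34. access cat: HIT. Cache (old->new): [cat yak pig]
  35. access eel: MISS, evict cat. Cache (old->new): [yak pig eel]
  36. access cat: MISS, evict yak. Cache (old->new): [pig eel cat]
  37. access pig: HIT. Cache (old->new): [pig eel cat]
  38. access yak: MISS, evict pig. Cache (old->new): [eel cat yak]
  39. access mango: MISS, evict eel. Cache (old->new): [cat yak mango]
Total: 24 hits, 15 misses, 12 evictions

Answer: cat yak mango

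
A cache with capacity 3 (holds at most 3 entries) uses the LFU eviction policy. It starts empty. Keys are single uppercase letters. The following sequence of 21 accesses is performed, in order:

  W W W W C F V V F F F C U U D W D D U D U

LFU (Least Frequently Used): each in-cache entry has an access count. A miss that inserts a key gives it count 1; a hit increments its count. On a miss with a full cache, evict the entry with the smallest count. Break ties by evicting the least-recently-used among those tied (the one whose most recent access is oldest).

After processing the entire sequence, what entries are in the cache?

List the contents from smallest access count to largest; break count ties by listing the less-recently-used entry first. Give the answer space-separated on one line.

LFU simulation (capacity=3):
  1. access W: MISS. Cache: [W(c=1)]
  2. access W: HIT, count now 2. Cache: [W(c=2)]
  3. access W: HIT, count now 3. Cache: [W(c=3)]
  4. access W: HIT, count now 4. Cache: [W(c=4)]
  5. access C: MISS. Cache: [C(c=1) W(c=4)]
  6. access F: MISS. Cache: [C(c=1) F(c=1) W(c=4)]
  7. access V: MISS, evict C(c=1). Cache: [F(c=1) V(c=1) W(c=4)]
  8. access V: HIT, count now 2. Cache: [F(c=1) V(c=2) W(c=4)]
  9. access F: HIT, count now 2. Cache: [V(c=2) F(c=2) W(c=4)]
  10. access F: HIT, count now 3. Cache: [V(c=2) F(c=3) W(c=4)]
  11. access F: HIT, count now 4. Cache: [V(c=2) W(c=4) F(c=4)]
  12. access C: MISS, evict V(c=2). Cache: [C(c=1) W(c=4) F(c=4)]
  13. access U: MISS, evict C(c=1). Cache: [U(c=1) W(c=4) F(c=4)]
  14. access U: HIT, count now 2. Cache: [U(c=2) W(c=4) F(c=4)]
  15. access D: MISS, evict U(c=2). Cache: [D(c=1) W(c=4) F(c=4)]
  16. access W: HIT, count now 5. Cache: [D(c=1) F(c=4) W(c=5)]
  17. access D: HIT, count now 2. Cache: [D(c=2) F(c=4) W(c=5)]
  18. access D: HIT, count now 3. Cache: [D(c=3) F(c=4) W(c=5)]
  19. access U: MISS, evict D(c=3). Cache: [U(c=1) F(c=4) W(c=5)]
  20. access D: MISS, evict U(c=1). Cache: [D(c=1) F(c=4) W(c=5)]
  21. access U: MISS, evict D(c=1). Cache: [U(c=1) F(c=4) W(c=5)]
Total: 11 hits, 10 misses, 7 evictions

Answer: U F W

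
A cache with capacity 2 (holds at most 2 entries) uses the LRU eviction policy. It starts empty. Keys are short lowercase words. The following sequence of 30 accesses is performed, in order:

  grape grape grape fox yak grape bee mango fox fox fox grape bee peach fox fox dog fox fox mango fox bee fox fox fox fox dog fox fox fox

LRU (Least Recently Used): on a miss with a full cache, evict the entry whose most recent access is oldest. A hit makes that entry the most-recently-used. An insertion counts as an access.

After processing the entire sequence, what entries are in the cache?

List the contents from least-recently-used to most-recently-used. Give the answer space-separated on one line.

LRU simulation (capacity=2):
  1. access grape: MISS. Cache (LRU->MRU): [grape]
  2. access grape: HIT. Cache (LRU->MRU): [grape]
  3. access grape: HIT. Cache (LRU->MRU): [grape]
  4. access fox: MISS. Cache (LRU->MRU): [grape fox]
  5. access yak: MISS, evict grape. Cache (LRU->MRU): [fox yak]
  6. access grape: MISS, evict fox. Cache (LRU->MRU): [yak grape]
  7. access bee: MISS, evict yak. Cache (LRU->MRU): [grape bee]
  8. access mango: MISS, evict grape. Cache (LRU->MRU): [bee mango]
  9. access fox: MISS, evict bee. Cache (LRU->MRU): [mango fox]
  10. access fox: HIT. Cache (LRU->MRU): [mango fox]
  11. access fox: HIT. Cache (LRU->MRU): [mango fox]
  12. access grape: MISS, evict mango. Cache (LRU->MRU): [fox grape]
  13. access bee: MISS, evict fox. Cache (LRU->MRU): [grape bee]
  14. access peach: MISS, evict grape. Cache (LRU->MRU): [bee peach]
  15. access fox: MISS, evict bee. Cache (LRU->MRU): [peach fox]
  16. access fox: HIT. Cache (LRU->MRU): [peach fox]
  17. access dog: MISS, evict peach. Cache (LRU->MRU): [fox dog]
  18. access fox: HIT. Cache (LRU->MRU): [dog fox]
  19. access fox: HIT. Cache (LRU->MRU): [dog fox]
  20. access mango: MISS, evict dog. Cache (LRU->MRU): [fox mango]
  21. access fox: HIT. Cache (LRU->MRU): [mango fox]
  22. access bee: MISS, evict mango. Cache (LRU->MRU): [fox bee]
  23. access fox: HIT. Cache (LRU->MRU): [bee fox]
  24. access fox: HIT. Cache (LRU->MRU): [bee fox]
  25. access fox: HIT. Cache (LRU->MRU): [bee fox]
  26. access fox: HIT. Cache (LRU->MRU): [bee fox]
  27. access dog: MISS, evict bee. Cache (LRU->MRU): [fox dog]
  28. access fox: HIT. Cache (LRU->MRU): [dog fox]
  29. access fox: HIT. Cache (LRU->MRU): [dog fox]
  30. access fox: HIT. Cache (LRU->MRU): [dog fox]
Total: 15 hits, 15 misses, 13 evictions

Answer: dog fox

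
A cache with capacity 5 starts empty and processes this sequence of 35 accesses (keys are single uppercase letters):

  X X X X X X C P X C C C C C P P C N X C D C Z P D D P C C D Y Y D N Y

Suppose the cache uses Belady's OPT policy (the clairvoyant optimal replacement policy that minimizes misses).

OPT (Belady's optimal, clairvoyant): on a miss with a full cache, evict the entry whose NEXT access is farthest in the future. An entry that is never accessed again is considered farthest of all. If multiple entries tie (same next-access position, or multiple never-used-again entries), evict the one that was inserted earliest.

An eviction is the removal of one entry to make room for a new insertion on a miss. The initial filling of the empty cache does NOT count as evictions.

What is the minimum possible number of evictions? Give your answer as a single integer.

Answer: 2

Derivation:
OPT (Belady) simulation (capacity=5):
  1. access X: MISS. Cache: [X]
  2. access X: HIT. Next use of X: step 3. Cache: [X]
  3. access X: HIT. Next use of X: step 4. Cache: [X]
  4. access X: HIT. Next use of X: step 5. Cache: [X]
  5. access X: HIT. Next use of X: step 6. Cache: [X]
  6. access X: HIT. Next use of X: step 9. Cache: [X]
  7. access C: MISS. Cache: [X C]
  8. access P: MISS. Cache: [X C P]
  9. access X: HIT. Next use of X: step 19. Cache: [X C P]
  10. access C: HIT. Next use of C: step 11. Cache: [X C P]
  11. access C: HIT. Next use of C: step 12. Cache: [X C P]
  12. access C: HIT. Next use of C: step 13. Cache: [X C P]
  13. access C: HIT. Next use of C: step 14. Cache: [X C P]
  14. access C: HIT. Next use of C: step 17. Cache: [X C P]
  15. access P: HIT. Next use of P: step 16. Cache: [X C P]
  16. access P: HIT. Next use of P: step 24. Cache: [X C P]
  17. access C: HIT. Next use of C: step 20. Cache: [X C P]
  18. access N: MISS. Cache: [X C P N]
  19. access X: HIT. Next use of X: never. Cache: [X C P N]
  20. access C: HIT. Next use of C: step 22. Cache: [X C P N]
  21. access D: MISS. Cache: [X C P N D]
  22. access C: HIT. Next use of C: step 28. Cache: [X C P N D]
  23. access Z: MISS, evict X (next use: never). Cache: [C P N D Z]
  24. access P: HIT. Next use of P: step 27. Cache: [C P N D Z]
  25. access D: HIT. Next use of D: step 26. Cache: [C P N D Z]
  26. access D: HIT. Next use of D: step 30. Cache: [C P N D Z]
  27. access P: HIT. Next use of P: never. Cache: [C P N D Z]
  28. access C: HIT. Next use of C: step 29. Cache: [C P N D Z]
  29. access C: HIT. Next use of C: never. Cache: [C P N D Z]
  30. access D: HIT. Next use of D: step 33. Cache: [C P N D Z]
  31. access Y: MISS, evict C (next use: never). Cache: [P N D Z Y]
  32. access Y: HIT. Next use of Y: step 35. Cache: [P N D Z Y]
  33. access D: HIT. Next use of D: never. Cache: [P N D Z Y]
  34. access N: HIT. Next use of N: never. Cache: [P N D Z Y]
  35. access Y: HIT. Next use of Y: never. Cache: [P N D Z Y]
Total: 28 hits, 7 misses, 2 evictions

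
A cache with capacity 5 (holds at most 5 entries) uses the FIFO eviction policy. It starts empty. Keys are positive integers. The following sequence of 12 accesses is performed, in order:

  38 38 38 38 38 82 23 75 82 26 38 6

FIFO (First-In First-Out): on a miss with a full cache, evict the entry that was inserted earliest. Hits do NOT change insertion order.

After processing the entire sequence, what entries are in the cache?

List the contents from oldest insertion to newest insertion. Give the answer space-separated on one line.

Answer: 82 23 75 26 6

Derivation:
FIFO simulation (capacity=5):
  1. access 38: MISS. Cache (old->new): [38]
  2. access 38: HIT. Cache (old->new): [38]
  3. access 38: HIT. Cache (old->new): [38]
  4. access 38: HIT. Cache (old->new): [38]
  5. access 38: HIT. Cache (old->new): [38]
  6. access 82: MISS. Cache (old->new): [38 82]
  7. access 23: MISS. Cache (old->new): [38 82 23]
  8. access 75: MISS. Cache (old->new): [38 82 23 75]
  9. access 82: HIT. Cache (old->new): [38 82 23 75]
  10. access 26: MISS. Cache (old->new): [38 82 23 75 26]
  11. access 38: HIT. Cache (old->new): [38 82 23 75 26]
  12. access 6: MISS, evict 38. Cache (old->new): [82 23 75 26 6]
Total: 6 hits, 6 misses, 1 evictions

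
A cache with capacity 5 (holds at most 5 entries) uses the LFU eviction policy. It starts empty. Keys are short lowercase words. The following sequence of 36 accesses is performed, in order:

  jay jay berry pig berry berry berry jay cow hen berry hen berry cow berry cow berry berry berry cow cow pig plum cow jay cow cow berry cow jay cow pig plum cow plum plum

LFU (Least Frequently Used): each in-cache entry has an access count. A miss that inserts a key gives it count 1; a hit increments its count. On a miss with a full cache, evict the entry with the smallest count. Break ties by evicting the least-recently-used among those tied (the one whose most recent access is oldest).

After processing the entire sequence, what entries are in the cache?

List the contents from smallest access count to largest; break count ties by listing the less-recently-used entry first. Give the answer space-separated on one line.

LFU simulation (capacity=5):
  1. access jay: MISS. Cache: [jay(c=1)]
  2. access jay: HIT, count now 2. Cache: [jay(c=2)]
  3. access berry: MISS. Cache: [berry(c=1) jay(c=2)]
  4. access pig: MISS. Cache: [berry(c=1) pig(c=1) jay(c=2)]
  5. access berry: HIT, count now 2. Cache: [pig(c=1) jay(c=2) berry(c=2)]
  6. access berry: HIT, count now 3. Cache: [pig(c=1) jay(c=2) berry(c=3)]
  7. access berry: HIT, count now 4. Cache: [pig(c=1) jay(c=2) berry(c=4)]
  8. access jay: HIT, count now 3. Cache: [pig(c=1) jay(c=3) berry(c=4)]
  9. access cow: MISS. Cache: [pig(c=1) cow(c=1) jay(c=3) berry(c=4)]
  10. access hen: MISS. Cache: [pig(c=1) cow(c=1) hen(c=1) jay(c=3) berry(c=4)]
  11. access berry: HIT, count now 5. Cache: [pig(c=1) cow(c=1) hen(c=1) jay(c=3) berry(c=5)]
  12. access hen: HIT, count now 2. Cache: [pig(c=1) cow(c=1) hen(c=2) jay(c=3) berry(c=5)]
  13. access berry: HIT, count now 6. Cache: [pig(c=1) cow(c=1) hen(c=2) jay(c=3) berry(c=6)]
  14. access cow: HIT, count now 2. Cache: [pig(c=1) hen(c=2) cow(c=2) jay(c=3) berry(c=6)]
  15. access berry: HIT, count now 7. Cache: [pig(c=1) hen(c=2) cow(c=2) jay(c=3) berry(c=7)]
  16. access cow: HIT, count now 3. Cache: [pig(c=1) hen(c=2) jay(c=3) cow(c=3) berry(c=7)]
  17. access berry: HIT, count now 8. Cache: [pig(c=1) hen(c=2) jay(c=3) cow(c=3) berry(c=8)]
  18. access berry: HIT, count now 9. Cache: [pig(c=1) hen(c=2) jay(c=3) cow(c=3) berry(c=9)]
  19. access berry: HIT, count now 10. Cache: [pig(c=1) hen(c=2) jay(c=3) cow(c=3) berry(c=10)]
  20. access cow: HIT, count now 4. Cache: [pig(c=1) hen(c=2) jay(c=3) cow(c=4) berry(c=10)]
  21. access cow: HIT, count now 5. Cache: [pig(c=1) hen(c=2) jay(c=3) cow(c=5) berry(c=10)]
  22. access pig: HIT, count now 2. Cache: [hen(c=2) pig(c=2) jay(c=3) cow(c=5) berry(c=10)]
  23. access plum: MISS, evict hen(c=2). Cache: [plum(c=1) pig(c=2) jay(c=3) cow(c=5) berry(c=10)]
  24. access cow: HIT, count now 6. Cache: [plum(c=1) pig(c=2) jay(c=3) cow(c=6) berry(c=10)]
  25. access jay: HIT, count now 4. Cache: [plum(c=1) pig(c=2) jay(c=4) cow(c=6) berry(c=10)]
  26. access cow: HIT, count now 7. Cache: [plum(c=1) pig(c=2) jay(c=4) cow(c=7) berry(c=10)]
  27. access cow: HIT, count now 8. Cache: [plum(c=1) pig(c=2) jay(c=4) cow(c=8) berry(c=10)]
  28. access berry: HIT, count now 11. Cache: [plum(c=1) pig(c=2) jay(c=4) cow(c=8) berry(c=11)]
  29. access cow: HIT, count now 9. Cache: [plum(c=1) pig(c=2) jay(c=4) cow(c=9) berry(c=11)]
  30. access jay: HIT, count now 5. Cache: [plum(c=1) pig(c=2) jay(c=5) cow(c=9) berry(c=11)]
  31. access cow: HIT, count now 10. Cache: [plum(c=1) pig(c=2) jay(c=5) cow(c=10) berry(c=11)]
  32. access pig: HIT, count now 3. Cache: [plum(c=1) pig(c=3) jay(c=5) cow(c=10) berry(c=11)]
  33. access plum: HIT, count now 2. Cache: [plum(c=2) pig(c=3) jay(c=5) cow(c=10) berry(c=11)]
  34. access cow: HIT, count now 11. Cache: [plum(c=2) pig(c=3) jay(c=5) berry(c=11) cow(c=11)]
  35. access plum: HIT, count now 3. Cache: [pig(c=3) plum(c=3) jay(c=5) berry(c=11) cow(c=11)]
  36. access plum: HIT, count now 4. Cache: [pig(c=3) plum(c=4) jay(c=5) berry(c=11) cow(c=11)]
Total: 30 hits, 6 misses, 1 evictions

Answer: pig plum jay berry cow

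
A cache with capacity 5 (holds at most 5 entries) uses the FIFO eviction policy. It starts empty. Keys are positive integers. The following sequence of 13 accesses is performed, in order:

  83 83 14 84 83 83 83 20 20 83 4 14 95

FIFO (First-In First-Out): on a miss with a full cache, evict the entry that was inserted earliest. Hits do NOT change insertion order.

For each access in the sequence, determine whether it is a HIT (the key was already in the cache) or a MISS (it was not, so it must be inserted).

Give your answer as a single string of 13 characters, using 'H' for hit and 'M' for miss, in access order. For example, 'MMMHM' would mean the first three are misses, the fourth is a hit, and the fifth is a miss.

Answer: MHMMHHHMHHMHM

Derivation:
FIFO simulation (capacity=5):
  1. access 83: MISS. Cache (old->new): [83]
  2. access 83: HIT. Cache (old->new): [83]
  3. access 14: MISS. Cache (old->new): [83 14]
  4. access 84: MISS. Cache (old->new): [83 14 84]
  5. access 83: HIT. Cache (old->new): [83 14 84]
  6. access 83: HIT. Cache (old->new): [83 14 84]
  7. access 83: HIT. Cache (old->new): [83 14 84]
  8. access 20: MISS. Cache (old->new): [83 14 84 20]
  9. access 20: HIT. Cache (old->new): [83 14 84 20]
  10. access 83: HIT. Cache (old->new): [83 14 84 20]
  11. access 4: MISS. Cache (old->new): [83 14 84 20 4]
  12. access 14: HIT. Cache (old->new): [83 14 84 20 4]
  13. access 95: MISS, evict 83. Cache (old->new): [14 84 20 4 95]
Total: 7 hits, 6 misses, 1 evictions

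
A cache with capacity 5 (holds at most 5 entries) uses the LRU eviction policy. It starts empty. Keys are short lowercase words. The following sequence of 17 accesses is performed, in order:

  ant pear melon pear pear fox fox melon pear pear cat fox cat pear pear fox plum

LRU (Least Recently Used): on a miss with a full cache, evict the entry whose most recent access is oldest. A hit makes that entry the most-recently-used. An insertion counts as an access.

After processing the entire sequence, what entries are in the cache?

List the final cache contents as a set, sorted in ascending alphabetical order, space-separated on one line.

LRU simulation (capacity=5):
  1. access ant: MISS. Cache (LRU->MRU): [ant]
  2. access pear: MISS. Cache (LRU->MRU): [ant pear]
  3. access melon: MISS. Cache (LRU->MRU): [ant pear melon]
  4. access pear: HIT. Cache (LRU->MRU): [ant melon pear]
  5. access pear: HIT. Cache (LRU->MRU): [ant melon pear]
  6. access fox: MISS. Cache (LRU->MRU): [ant melon pear fox]
  7. access fox: HIT. Cache (LRU->MRU): [ant melon pear fox]
  8. access melon: HIT. Cache (LRU->MRU): [ant pear fox melon]
  9. access pear: HIT. Cache (LRU->MRU): [ant fox melon pear]
  10. access pear: HIT. Cache (LRU->MRU): [ant fox melon pear]
  11. access cat: MISS. Cache (LRU->MRU): [ant fox melon pear cat]
  12. access fox: HIT. Cache (LRU->MRU): [ant melon pear cat fox]
  13. access cat: HIT. Cache (LRU->MRU): [ant melon pear fox cat]
  14. access pear: HIT. Cache (LRU->MRU): [ant melon fox cat pear]
  15. access pear: HIT. Cache (LRU->MRU): [ant melon fox cat pear]
  16. access fox: HIT. Cache (LRU->MRU): [ant melon cat pear fox]
  17. access plum: MISS, evict ant. Cache (LRU->MRU): [melon cat pear fox plum]
Total: 11 hits, 6 misses, 1 evictions

Answer: cat fox melon pear plum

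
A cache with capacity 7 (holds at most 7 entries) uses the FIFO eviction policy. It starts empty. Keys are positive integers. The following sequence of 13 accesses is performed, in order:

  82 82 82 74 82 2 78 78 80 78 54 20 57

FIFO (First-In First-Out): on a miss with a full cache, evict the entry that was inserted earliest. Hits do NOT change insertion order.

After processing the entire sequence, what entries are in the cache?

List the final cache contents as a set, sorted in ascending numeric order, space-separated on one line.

FIFO simulation (capacity=7):
  1. access 82: MISS. Cache (old->new): [82]
  2. access 82: HIT. Cache (old->new): [82]
  3. access 82: HIT. Cache (old->new): [82]
  4. access 74: MISS. Cache (old->new): [82 74]
  5. access 82: HIT. Cache (old->new): [82 74]
  6. access 2: MISS. Cache (old->new): [82 74 2]
  7. access 78: MISS. Cache (old->new): [82 74 2 78]
  8. access 78: HIT. Cache (old->new): [82 74 2 78]
  9. access 80: MISS. Cache (old->new): [82 74 2 78 80]
  10. access 78: HIT. Cache (old->new): [82 74 2 78 80]
  11. access 54: MISS. Cache (old->new): [82 74 2 78 80 54]
  12. access 20: MISS. Cache (old->new): [82 74 2 78 80 54 20]
  13. access 57: MISS, evict 82. Cache (old->new): [74 2 78 80 54 20 57]
Total: 5 hits, 8 misses, 1 evictions

Answer: 2 20 54 57 74 78 80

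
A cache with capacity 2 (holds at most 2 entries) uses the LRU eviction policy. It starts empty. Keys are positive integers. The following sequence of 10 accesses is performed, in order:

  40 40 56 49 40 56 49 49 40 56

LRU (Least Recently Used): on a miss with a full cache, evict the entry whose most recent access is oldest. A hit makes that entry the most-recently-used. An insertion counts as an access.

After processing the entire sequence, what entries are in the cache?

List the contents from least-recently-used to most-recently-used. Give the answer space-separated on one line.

Answer: 40 56

Derivation:
LRU simulation (capacity=2):
  1. access 40: MISS. Cache (LRU->MRU): [40]
  2. access 40: HIT. Cache (LRU->MRU): [40]
  3. access 56: MISS. Cache (LRU->MRU): [40 56]
  4. access 49: MISS, evict 40. Cache (LRU->MRU): [56 49]
  5. access 40: MISS, evict 56. Cache (LRU->MRU): [49 40]
  6. access 56: MISS, evict 49. Cache (LRU->MRU): [40 56]
  7. access 49: MISS, evict 40. Cache (LRU->MRU): [56 49]
  8. access 49: HIT. Cache (LRU->MRU): [56 49]
  9. access 40: MISS, evict 56. Cache (LRU->MRU): [49 40]
  10. access 56: MISS, evict 49. Cache (LRU->MRU): [40 56]
Total: 2 hits, 8 misses, 6 evictions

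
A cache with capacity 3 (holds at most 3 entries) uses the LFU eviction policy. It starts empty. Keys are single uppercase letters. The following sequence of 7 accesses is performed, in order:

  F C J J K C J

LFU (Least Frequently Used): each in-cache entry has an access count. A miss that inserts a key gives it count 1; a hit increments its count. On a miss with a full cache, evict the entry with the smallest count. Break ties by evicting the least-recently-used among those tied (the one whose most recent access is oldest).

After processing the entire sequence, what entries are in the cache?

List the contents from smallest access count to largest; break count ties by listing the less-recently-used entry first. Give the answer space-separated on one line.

Answer: K C J

Derivation:
LFU simulation (capacity=3):
  1. access F: MISS. Cache: [F(c=1)]
  2. access C: MISS. Cache: [F(c=1) C(c=1)]
  3. access J: MISS. Cache: [F(c=1) C(c=1) J(c=1)]
  4. access J: HIT, count now 2. Cache: [F(c=1) C(c=1) J(c=2)]
  5. access K: MISS, evict F(c=1). Cache: [C(c=1) K(c=1) J(c=2)]
  6. access C: HIT, count now 2. Cache: [K(c=1) J(c=2) C(c=2)]
  7. access J: HIT, count now 3. Cache: [K(c=1) C(c=2) J(c=3)]
Total: 3 hits, 4 misses, 1 evictions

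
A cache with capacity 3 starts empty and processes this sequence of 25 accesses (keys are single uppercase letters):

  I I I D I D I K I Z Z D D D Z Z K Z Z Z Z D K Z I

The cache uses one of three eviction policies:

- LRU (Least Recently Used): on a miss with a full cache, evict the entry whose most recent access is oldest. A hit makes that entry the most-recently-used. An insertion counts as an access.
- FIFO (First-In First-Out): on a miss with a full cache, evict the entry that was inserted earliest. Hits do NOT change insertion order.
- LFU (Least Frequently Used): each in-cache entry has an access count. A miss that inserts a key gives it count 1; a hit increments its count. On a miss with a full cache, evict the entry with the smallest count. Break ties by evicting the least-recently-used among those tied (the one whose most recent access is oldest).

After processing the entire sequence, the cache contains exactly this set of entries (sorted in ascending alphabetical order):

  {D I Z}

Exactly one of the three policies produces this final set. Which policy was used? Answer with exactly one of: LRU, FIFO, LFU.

Simulating under each policy and comparing final sets:
  LRU: final set = {I K Z} -> differs
  FIFO: final set = {I K Z} -> differs
  LFU: final set = {D I Z} -> MATCHES target
Only LFU produces the target set.

Answer: LFU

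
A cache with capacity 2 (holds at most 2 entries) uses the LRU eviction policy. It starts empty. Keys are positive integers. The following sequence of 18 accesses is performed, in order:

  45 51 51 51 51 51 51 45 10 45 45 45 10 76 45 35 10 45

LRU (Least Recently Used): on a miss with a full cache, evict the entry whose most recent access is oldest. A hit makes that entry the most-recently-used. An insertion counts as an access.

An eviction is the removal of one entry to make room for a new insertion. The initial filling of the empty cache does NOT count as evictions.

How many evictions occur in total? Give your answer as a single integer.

Answer: 6

Derivation:
LRU simulation (capacity=2):
  1. access 45: MISS. Cache (LRU->MRU): [45]
  2. access 51: MISS. Cache (LRU->MRU): [45 51]
  3. access 51: HIT. Cache (LRU->MRU): [45 51]
  4. access 51: HIT. Cache (LRU->MRU): [45 51]
  5. access 51: HIT. Cache (LRU->MRU): [45 51]
  6. access 51: HIT. Cache (LRU->MRU): [45 51]
  7. access 51: HIT. Cache (LRU->MRU): [45 51]
  8. access 45: HIT. Cache (LRU->MRU): [51 45]
  9. access 10: MISS, evict 51. Cache (LRU->MRU): [45 10]
  10. access 45: HIT. Cache (LRU->MRU): [10 45]
  11. access 45: HIT. Cache (LRU->MRU): [10 45]
  12. access 45: HIT. Cache (LRU->MRU): [10 45]
  13. access 10: HIT. Cache (LRU->MRU): [45 10]
  14. access 76: MISS, evict 45. Cache (LRU->MRU): [10 76]
  15. access 45: MISS, evict 10. Cache (LRU->MRU): [76 45]
  16. access 35: MISS, evict 76. Cache (LRU->MRU): [45 35]
  17. access 10: MISS, evict 45. Cache (LRU->MRU): [35 10]
  18. access 45: MISS, evict 35. Cache (LRU->MRU): [10 45]
Total: 10 hits, 8 misses, 6 evictions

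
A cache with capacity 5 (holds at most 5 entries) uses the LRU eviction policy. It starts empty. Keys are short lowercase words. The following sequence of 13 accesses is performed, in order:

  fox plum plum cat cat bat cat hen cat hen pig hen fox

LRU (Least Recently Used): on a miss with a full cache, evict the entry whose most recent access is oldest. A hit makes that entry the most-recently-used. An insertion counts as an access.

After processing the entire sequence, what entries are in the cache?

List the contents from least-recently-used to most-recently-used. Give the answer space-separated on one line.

LRU simulation (capacity=5):
  1. access fox: MISS. Cache (LRU->MRU): [fox]
  2. access plum: MISS. Cache (LRU->MRU): [fox plum]
  3. access plum: HIT. Cache (LRU->MRU): [fox plum]
  4. access cat: MISS. Cache (LRU->MRU): [fox plum cat]
  5. access cat: HIT. Cache (LRU->MRU): [fox plum cat]
  6. access bat: MISS. Cache (LRU->MRU): [fox plum cat bat]
  7. access cat: HIT. Cache (LRU->MRU): [fox plum bat cat]
  8. access hen: MISS. Cache (LRU->MRU): [fox plum bat cat hen]
  9. access cat: HIT. Cache (LRU->MRU): [fox plum bat hen cat]
  10. access hen: HIT. Cache (LRU->MRU): [fox plum bat cat hen]
  11. access pig: MISS, evict fox. Cache (LRU->MRU): [plum bat cat hen pig]
  12. access hen: HIT. Cache (LRU->MRU): [plum bat cat pig hen]
  13. access fox: MISS, evict plum. Cache (LRU->MRU): [bat cat pig hen fox]
Total: 6 hits, 7 misses, 2 evictions

Answer: bat cat pig hen fox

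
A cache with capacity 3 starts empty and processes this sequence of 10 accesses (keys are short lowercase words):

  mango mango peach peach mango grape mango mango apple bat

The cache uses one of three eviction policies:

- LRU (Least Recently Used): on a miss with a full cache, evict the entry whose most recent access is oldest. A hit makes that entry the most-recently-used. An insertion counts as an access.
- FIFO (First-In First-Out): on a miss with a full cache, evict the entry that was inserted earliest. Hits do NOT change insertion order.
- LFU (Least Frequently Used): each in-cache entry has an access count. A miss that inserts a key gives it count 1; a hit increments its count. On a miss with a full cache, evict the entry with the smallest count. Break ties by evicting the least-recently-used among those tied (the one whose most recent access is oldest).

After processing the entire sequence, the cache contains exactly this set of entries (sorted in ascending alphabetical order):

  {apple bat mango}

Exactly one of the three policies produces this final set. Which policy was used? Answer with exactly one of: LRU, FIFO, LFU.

Simulating under each policy and comparing final sets:
  LRU: final set = {apple bat mango} -> MATCHES target
  FIFO: final set = {apple bat grape} -> differs
  LFU: final set = {bat mango peach} -> differs
Only LRU produces the target set.

Answer: LRU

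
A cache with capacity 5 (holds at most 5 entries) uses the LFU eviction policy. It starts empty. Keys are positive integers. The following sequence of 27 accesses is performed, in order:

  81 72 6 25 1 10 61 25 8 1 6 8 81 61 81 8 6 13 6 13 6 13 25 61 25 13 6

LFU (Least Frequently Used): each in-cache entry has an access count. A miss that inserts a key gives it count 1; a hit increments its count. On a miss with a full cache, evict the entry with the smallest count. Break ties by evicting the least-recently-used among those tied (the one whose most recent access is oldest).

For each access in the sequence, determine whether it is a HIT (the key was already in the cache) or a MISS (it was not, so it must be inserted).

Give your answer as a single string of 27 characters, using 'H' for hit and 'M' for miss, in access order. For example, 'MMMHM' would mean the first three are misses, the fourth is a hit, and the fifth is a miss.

LFU simulation (capacity=5):
  1. access 81: MISS. Cache: [81(c=1)]
  2. access 72: MISS. Cache: [81(c=1) 72(c=1)]
  3. access 6: MISS. Cache: [81(c=1) 72(c=1) 6(c=1)]
  4. access 25: MISS. Cache: [81(c=1) 72(c=1) 6(c=1) 25(c=1)]
  5. access 1: MISS. Cache: [81(c=1) 72(c=1) 6(c=1) 25(c=1) 1(c=1)]
  6. access 10: MISS, evict 81(c=1). Cache: [72(c=1) 6(c=1) 25(c=1) 1(c=1) 10(c=1)]
  7. access 61: MISS, evict 72(c=1). Cache: [6(c=1) 25(c=1) 1(c=1) 10(c=1) 61(c=1)]
  8. access 25: HIT, count now 2. Cache: [6(c=1) 1(c=1) 10(c=1) 61(c=1) 25(c=2)]
  9. access 8: MISS, evict 6(c=1). Cache: [1(c=1) 10(c=1) 61(c=1) 8(c=1) 25(c=2)]
  10. access 1: HIT, count now 2. Cache: [10(c=1) 61(c=1) 8(c=1) 25(c=2) 1(c=2)]
  11. access 6: MISS, evict 10(c=1). Cache: [61(c=1) 8(c=1) 6(c=1) 25(c=2) 1(c=2)]
  12. access 8: HIT, count now 2. Cache: [61(c=1) 6(c=1) 25(c=2) 1(c=2) 8(c=2)]
  13. access 81: MISS, evict 61(c=1). Cache: [6(c=1) 81(c=1) 25(c=2) 1(c=2) 8(c=2)]
  14. access 61: MISS, evict 6(c=1). Cache: [81(c=1) 61(c=1) 25(c=2) 1(c=2) 8(c=2)]
  15. access 81: HIT, count now 2. Cache: [61(c=1) 25(c=2) 1(c=2) 8(c=2) 81(c=2)]
  16. access 8: HIT, count now 3. Cache: [61(c=1) 25(c=2) 1(c=2) 81(c=2) 8(c=3)]
  17. access 6: MISS, evict 61(c=1). Cache: [6(c=1) 25(c=2) 1(c=2) 81(c=2) 8(c=3)]
  18. access 13: MISS, evict 6(c=1). Cache: [13(c=1) 25(c=2) 1(c=2) 81(c=2) 8(c=3)]
  19. access 6: MISS, evict 13(c=1). Cache: [6(c=1) 25(c=2) 1(c=2) 81(c=2) 8(c=3)]
  20. access 13: MISS, evict 6(c=1). Cache: [13(c=1) 25(c=2) 1(c=2) 81(c=2) 8(c=3)]
  21. access 6: MISS, evict 13(c=1). Cache: [6(c=1) 25(c=2) 1(c=2) 81(c=2) 8(c=3)]
  22. access 13: MISS, evict 6(c=1). Cache: [13(c=1) 25(c=2) 1(c=2) 81(c=2) 8(c=3)]
  23. access 25: HIT, count now 3. Cache: [13(c=1) 1(c=2) 81(c=2) 8(c=3) 25(c=3)]
  24. access 61: MISS, evict 13(c=1). Cache: [61(c=1) 1(c=2) 81(c=2) 8(c=3) 25(c=3)]
  25. access 25: HIT, count now 4. Cache: [61(c=1) 1(c=2) 81(c=2) 8(c=3) 25(c=4)]
  26. access 13: MISS, evict 61(c=1). Cache: [13(c=1) 1(c=2) 81(c=2) 8(c=3) 25(c=4)]
  27. access 6: MISS, evict 13(c=1). Cache: [6(c=1) 1(c=2) 81(c=2) 8(c=3) 25(c=4)]
Total: 7 hits, 20 misses, 15 evictions

Answer: MMMMMMMHMHMHMMHHMMMMMMHMHMM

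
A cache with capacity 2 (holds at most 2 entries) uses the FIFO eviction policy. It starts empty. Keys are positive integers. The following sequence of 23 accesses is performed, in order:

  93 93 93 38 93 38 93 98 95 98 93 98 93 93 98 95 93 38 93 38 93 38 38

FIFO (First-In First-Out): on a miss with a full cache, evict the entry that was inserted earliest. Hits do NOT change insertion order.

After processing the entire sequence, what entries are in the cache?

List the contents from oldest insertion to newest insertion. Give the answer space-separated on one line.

Answer: 93 38

Derivation:
FIFO simulation (capacity=2):
  1. access 93: MISS. Cache (old->new): [93]
  2. access 93: HIT. Cache (old->new): [93]
  3. access 93: HIT. Cache (old->new): [93]
  4. access 38: MISS. Cache (old->new): [93 38]
  5. access 93: HIT. Cache (old->new): [93 38]
  6. access 38: HIT. Cache (old->new): [93 38]
  7. access 93: HIT. Cache (old->new): [93 38]
  8. access 98: MISS, evict 93. Cache (old->new): [38 98]
  9. access 95: MISS, evict 38. Cache (old->new): [98 95]
  10. access 98: HIT. Cache (old->new): [98 95]
  11. access 93: MISS, evict 98. Cache (old->new): [95 93]
  12. access 98: MISS, evict 95. Cache (old->new): [93 98]
  13. access 93: HIT. Cache (old->new): [93 98]
  14. access 93: HIT. Cache (old->new): [93 98]
  15. access 98: HIT. Cache (old->new): [93 98]
  16. access 95: MISS, evict 93. Cache (old->new): [98 95]
  17. access 93: MISS, evict 98. Cache (old->new): [95 93]
  18. access 38: MISS, evict 95. Cache (old->new): [93 38]
  19. access 93: HIT. Cache (old->new): [93 38]
  20. access 38: HIT. Cache (old->new): [93 38]
  21. access 93: HIT. Cache (old->new): [93 38]
  22. access 38: HIT. Cache (old->new): [93 38]
  23. access 38: HIT. Cache (old->new): [93 38]
Total: 14 hits, 9 misses, 7 evictions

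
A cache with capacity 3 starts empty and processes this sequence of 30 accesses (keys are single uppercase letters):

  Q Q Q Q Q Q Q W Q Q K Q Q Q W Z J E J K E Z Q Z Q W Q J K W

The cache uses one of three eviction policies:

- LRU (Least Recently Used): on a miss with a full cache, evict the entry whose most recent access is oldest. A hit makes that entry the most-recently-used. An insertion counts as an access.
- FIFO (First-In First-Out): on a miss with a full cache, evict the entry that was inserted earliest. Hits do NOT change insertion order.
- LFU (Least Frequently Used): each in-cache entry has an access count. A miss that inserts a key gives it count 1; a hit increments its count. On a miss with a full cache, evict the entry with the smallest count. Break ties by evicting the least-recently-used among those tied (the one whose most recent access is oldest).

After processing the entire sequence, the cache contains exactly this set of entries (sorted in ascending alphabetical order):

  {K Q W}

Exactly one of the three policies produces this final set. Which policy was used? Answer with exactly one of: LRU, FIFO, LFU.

Answer: LFU

Derivation:
Simulating under each policy and comparing final sets:
  LRU: final set = {J K W} -> differs
  FIFO: final set = {J K W} -> differs
  LFU: final set = {K Q W} -> MATCHES target
Only LFU produces the target set.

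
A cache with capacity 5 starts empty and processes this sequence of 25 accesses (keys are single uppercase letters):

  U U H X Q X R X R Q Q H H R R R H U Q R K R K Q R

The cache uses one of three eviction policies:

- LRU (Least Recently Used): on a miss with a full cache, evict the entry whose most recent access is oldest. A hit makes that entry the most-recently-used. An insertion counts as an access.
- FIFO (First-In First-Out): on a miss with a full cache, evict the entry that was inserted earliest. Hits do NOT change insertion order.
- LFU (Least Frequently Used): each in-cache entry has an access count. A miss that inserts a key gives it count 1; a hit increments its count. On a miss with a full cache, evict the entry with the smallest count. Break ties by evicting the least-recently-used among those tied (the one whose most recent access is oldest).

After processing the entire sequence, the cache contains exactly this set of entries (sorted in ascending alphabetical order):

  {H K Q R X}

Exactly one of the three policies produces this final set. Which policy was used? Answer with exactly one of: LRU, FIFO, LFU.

Answer: FIFO

Derivation:
Simulating under each policy and comparing final sets:
  LRU: final set = {H K Q R U} -> differs
  FIFO: final set = {H K Q R X} -> MATCHES target
  LFU: final set = {H K Q R U} -> differs
Only FIFO produces the target set.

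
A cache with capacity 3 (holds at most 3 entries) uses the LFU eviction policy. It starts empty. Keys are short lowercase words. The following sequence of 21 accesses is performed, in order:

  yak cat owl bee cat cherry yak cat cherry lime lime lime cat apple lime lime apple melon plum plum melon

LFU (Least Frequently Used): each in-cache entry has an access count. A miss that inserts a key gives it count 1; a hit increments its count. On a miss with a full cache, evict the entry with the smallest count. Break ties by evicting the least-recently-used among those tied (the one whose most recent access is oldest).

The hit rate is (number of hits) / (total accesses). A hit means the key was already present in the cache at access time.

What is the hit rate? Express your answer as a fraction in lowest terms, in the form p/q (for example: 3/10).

LFU simulation (capacity=3):
  1. access yak: MISS. Cache: [yak(c=1)]
  2. access cat: MISS. Cache: [yak(c=1) cat(c=1)]
  3. access owl: MISS. Cache: [yak(c=1) cat(c=1) owl(c=1)]
  4. access bee: MISS, evict yak(c=1). Cache: [cat(c=1) owl(c=1) bee(c=1)]
  5. access cat: HIT, count now 2. Cache: [owl(c=1) bee(c=1) cat(c=2)]
  6. access cherry: MISS, evict owl(c=1). Cache: [bee(c=1) cherry(c=1) cat(c=2)]
  7. access yak: MISS, evict bee(c=1). Cache: [cherry(c=1) yak(c=1) cat(c=2)]
  8. access cat: HIT, count now 3. Cache: [cherry(c=1) yak(c=1) cat(c=3)]
  9. access cherry: HIT, count now 2. Cache: [yak(c=1) cherry(c=2) cat(c=3)]
  10. access lime: MISS, evict yak(c=1). Cache: [lime(c=1) cherry(c=2) cat(c=3)]
  11. access lime: HIT, count now 2. Cache: [cherry(c=2) lime(c=2) cat(c=3)]
  12. access lime: HIT, count now 3. Cache: [cherry(c=2) cat(c=3) lime(c=3)]
  13. access cat: HIT, count now 4. Cache: [cherry(c=2) lime(c=3) cat(c=4)]
  14. access apple: MISS, evict cherry(c=2). Cache: [apple(c=1) lime(c=3) cat(c=4)]
  15. access lime: HIT, count now 4. Cache: [apple(c=1) cat(c=4) lime(c=4)]
  16. access lime: HIT, count now 5. Cache: [apple(c=1) cat(c=4) lime(c=5)]
  17. access apple: HIT, count now 2. Cache: [apple(c=2) cat(c=4) lime(c=5)]
  18. access melon: MISS, evict apple(c=2). Cache: [melon(c=1) cat(c=4) lime(c=5)]
  19. access plum: MISS, evict melon(c=1). Cache: [plum(c=1) cat(c=4) lime(c=5)]
  20. access plum: HIT, count now 2. Cache: [plum(c=2) cat(c=4) lime(c=5)]
  21. access melon: MISS, evict plum(c=2). Cache: [melon(c=1) cat(c=4) lime(c=5)]
Total: 10 hits, 11 misses, 8 evictions

Hit rate = 10/21

Answer: 10/21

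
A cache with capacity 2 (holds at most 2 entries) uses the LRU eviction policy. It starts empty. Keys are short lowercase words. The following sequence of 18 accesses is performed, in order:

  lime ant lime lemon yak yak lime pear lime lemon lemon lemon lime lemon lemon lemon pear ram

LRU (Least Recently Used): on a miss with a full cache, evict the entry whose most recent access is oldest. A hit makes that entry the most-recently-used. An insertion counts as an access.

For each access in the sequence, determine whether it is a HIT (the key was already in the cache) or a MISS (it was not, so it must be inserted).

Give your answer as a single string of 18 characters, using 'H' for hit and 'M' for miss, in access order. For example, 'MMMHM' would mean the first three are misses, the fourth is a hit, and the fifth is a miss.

LRU simulation (capacity=2):
  1. access lime: MISS. Cache (LRU->MRU): [lime]
  2. access ant: MISS. Cache (LRU->MRU): [lime ant]
  3. access lime: HIT. Cache (LRU->MRU): [ant lime]
  4. access lemon: MISS, evict ant. Cache (LRU->MRU): [lime lemon]
  5. access yak: MISS, evict lime. Cache (LRU->MRU): [lemon yak]
  6. access yak: HIT. Cache (LRU->MRU): [lemon yak]
  7. access lime: MISS, evict lemon. Cache (LRU->MRU): [yak lime]
  8. access pear: MISS, evict yak. Cache (LRU->MRU): [lime pear]
  9. access lime: HIT. Cache (LRU->MRU): [pear lime]
  10. access lemon: MISS, evict pear. Cache (LRU->MRU): [lime lemon]
  11. access lemon: HIT. Cache (LRU->MRU): [lime lemon]
  12. access lemon: HIT. Cache (LRU->MRU): [lime lemon]
  13. access lime: HIT. Cache (LRU->MRU): [lemon lime]
  14. access lemon: HIT. Cache (LRU->MRU): [lime lemon]
  15. access lemon: HIT. Cache (LRU->MRU): [lime lemon]
  16. access lemon: HIT. Cache (LRU->MRU): [lime lemon]
  17. access pear: MISS, evict lime. Cache (LRU->MRU): [lemon pear]
  18. access ram: MISS, evict lemon. Cache (LRU->MRU): [pear ram]
Total: 9 hits, 9 misses, 7 evictions

Answer: MMHMMHMMHMHHHHHHMM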